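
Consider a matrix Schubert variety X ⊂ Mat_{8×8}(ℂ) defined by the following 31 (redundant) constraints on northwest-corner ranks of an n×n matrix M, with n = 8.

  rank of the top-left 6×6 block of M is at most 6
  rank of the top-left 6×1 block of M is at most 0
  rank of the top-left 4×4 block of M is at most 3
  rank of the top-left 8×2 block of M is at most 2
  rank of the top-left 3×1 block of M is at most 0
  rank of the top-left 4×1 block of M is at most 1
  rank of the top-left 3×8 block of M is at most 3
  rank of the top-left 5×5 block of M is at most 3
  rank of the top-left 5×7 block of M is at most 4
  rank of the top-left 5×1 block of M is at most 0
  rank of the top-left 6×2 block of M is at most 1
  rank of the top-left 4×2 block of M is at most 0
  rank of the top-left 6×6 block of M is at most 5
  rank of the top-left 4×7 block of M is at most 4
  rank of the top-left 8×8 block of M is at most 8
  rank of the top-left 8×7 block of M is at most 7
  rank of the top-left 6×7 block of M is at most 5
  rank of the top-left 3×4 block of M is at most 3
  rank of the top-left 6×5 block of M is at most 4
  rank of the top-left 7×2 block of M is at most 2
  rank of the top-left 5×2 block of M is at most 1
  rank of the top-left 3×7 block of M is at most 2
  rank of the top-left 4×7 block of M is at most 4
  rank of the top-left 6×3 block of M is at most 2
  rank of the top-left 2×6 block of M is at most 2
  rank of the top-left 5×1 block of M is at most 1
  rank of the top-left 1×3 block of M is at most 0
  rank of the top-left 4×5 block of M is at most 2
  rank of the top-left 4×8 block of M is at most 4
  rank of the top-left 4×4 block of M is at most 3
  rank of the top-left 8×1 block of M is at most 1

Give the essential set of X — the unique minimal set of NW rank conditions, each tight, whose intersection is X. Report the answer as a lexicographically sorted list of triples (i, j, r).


Reconstructing r_w from the 31 given conditions:

  0 0 0 1 1 1 1 1
  0 0 1 2 2 2 2 2
  0 0 1 2 2 2 2 3
  0 0 1 2 2 3 3 4
  0 1 2 3 3 4 4 5
  0 1 2 3 4 5 5 6
  1 2 3 4 5 6 6 7
  1 2 3 4 5 6 7 8

so w = (4, 3, 8, 6, 2, 5, 1, 7).

ℓ(w)=15; the 5 essential cells (i,j,r):

[(1, 3, 0), (3, 7, 2), (4, 2, 0), (4, 5, 2), (6, 1, 0)]


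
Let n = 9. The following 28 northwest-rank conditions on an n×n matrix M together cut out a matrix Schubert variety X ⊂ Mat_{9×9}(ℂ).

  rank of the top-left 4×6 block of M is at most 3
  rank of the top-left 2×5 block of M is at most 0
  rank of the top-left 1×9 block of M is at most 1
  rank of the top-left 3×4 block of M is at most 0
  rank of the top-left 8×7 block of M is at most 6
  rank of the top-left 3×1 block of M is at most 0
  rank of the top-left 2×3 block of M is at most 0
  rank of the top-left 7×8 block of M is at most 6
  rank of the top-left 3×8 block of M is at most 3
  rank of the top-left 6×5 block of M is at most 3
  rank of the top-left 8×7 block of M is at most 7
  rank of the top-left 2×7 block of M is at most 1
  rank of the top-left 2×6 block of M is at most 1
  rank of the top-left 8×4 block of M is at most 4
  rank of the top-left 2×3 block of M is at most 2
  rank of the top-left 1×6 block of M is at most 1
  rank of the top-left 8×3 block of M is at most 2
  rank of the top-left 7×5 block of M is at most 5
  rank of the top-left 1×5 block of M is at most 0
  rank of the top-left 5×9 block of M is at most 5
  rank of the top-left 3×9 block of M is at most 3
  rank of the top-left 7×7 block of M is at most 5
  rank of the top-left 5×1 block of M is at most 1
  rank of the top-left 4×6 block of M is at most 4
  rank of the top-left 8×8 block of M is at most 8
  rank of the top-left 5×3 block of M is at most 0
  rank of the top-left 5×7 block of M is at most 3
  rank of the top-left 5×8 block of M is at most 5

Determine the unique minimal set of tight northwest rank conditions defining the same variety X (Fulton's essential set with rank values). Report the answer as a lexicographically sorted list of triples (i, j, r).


Computing R[i][j] = min implied NW-rank bound (n=9, 28 conditions):

  row 1: 0 0 0 0 0 1 1 1 1
  row 2: 0 0 0 0 0 1 1 2 2
  row 3: 0 0 0 0 1 2 2 3 3
  row 4: 0 0 0 1 2 3 3 4 4
  row 5: 0 0 0 1 2 3 3 4 5
  row 6: 1 1 1 2 3 4 4 5 6
  row 7: 1 2 2 3 4 5 5 6 7
  row 8: 1 2 2 3 4 5 6 7 8
  row 9: 1 2 3 4 5 6 7 8 9

the unique w with this rank table is (6, 8, 5, 4, 9, 1, 2, 7, 3).

6 SE-corners of the 23-cell Rothe diagram give Ess(w):

[(2, 5, 0), (2, 7, 1), (3, 4, 0), (5, 3, 0), (5, 7, 3), (8, 3, 2)]


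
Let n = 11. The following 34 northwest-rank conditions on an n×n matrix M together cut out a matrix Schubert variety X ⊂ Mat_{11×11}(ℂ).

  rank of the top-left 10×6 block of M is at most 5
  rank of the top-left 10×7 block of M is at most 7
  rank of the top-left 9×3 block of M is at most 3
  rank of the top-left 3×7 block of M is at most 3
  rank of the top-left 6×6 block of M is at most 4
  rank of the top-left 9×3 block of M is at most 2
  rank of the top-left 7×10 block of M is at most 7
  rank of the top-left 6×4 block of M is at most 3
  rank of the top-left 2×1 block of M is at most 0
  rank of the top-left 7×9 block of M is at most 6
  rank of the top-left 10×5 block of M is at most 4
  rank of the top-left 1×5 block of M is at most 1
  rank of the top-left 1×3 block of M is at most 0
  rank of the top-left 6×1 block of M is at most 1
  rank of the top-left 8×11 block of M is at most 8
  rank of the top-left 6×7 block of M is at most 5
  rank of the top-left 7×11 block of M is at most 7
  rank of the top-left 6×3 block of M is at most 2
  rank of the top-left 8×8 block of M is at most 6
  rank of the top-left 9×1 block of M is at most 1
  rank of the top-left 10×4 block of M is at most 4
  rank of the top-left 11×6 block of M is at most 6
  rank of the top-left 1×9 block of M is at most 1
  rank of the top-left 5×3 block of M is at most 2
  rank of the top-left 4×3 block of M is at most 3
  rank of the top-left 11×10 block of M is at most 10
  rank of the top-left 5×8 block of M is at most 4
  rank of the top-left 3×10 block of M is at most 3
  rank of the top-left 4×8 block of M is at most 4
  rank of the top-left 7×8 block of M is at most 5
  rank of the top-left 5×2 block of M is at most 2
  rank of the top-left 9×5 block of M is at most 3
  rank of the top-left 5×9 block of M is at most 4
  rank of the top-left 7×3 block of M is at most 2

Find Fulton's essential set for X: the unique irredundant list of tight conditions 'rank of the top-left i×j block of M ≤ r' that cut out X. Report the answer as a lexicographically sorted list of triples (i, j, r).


The tightest implied rank at each (i,j), from the 34 conditions:

  i=1: 0  0  0  1  1  1  1  1  1  1  1
  i=2: 0  1  1  2  2  2  2  2  2  2  2
  i=3: 1  2  2  3  3  3  3  3  3  3  3
  i=4: 1  2  2  3  3  4  4  4  4  4  4
  i=5: 1  2  2  3  3  4  4  4  4  5  5
  i=6: 1  2  2  3  3  4  5  5  5  6  6
  i=7: 1  2  2  3  3  4  5  5  6  7  7
  i=8: 1  2  2  3  3  4  5  6  7  8  8
  i=9: 1  2  2  3  3  4  5  6  7  8  9
  i=10: 1  2  3  4  4  5  6  7  8  9  10
  i=11: 1  2  3  4  5  6  7  8  9  10  11

the unique w with this rank table is (4, 2, 1, 6, 10, 7, 9, 8, 11, 3, 5).

Rothe diagram D(w) (20 cells), 6 SE-corners (essential conditions):

[(1, 3, 0), (2, 1, 0), (5, 9, 4), (7, 8, 5), (9, 3, 2), (9, 5, 3)]


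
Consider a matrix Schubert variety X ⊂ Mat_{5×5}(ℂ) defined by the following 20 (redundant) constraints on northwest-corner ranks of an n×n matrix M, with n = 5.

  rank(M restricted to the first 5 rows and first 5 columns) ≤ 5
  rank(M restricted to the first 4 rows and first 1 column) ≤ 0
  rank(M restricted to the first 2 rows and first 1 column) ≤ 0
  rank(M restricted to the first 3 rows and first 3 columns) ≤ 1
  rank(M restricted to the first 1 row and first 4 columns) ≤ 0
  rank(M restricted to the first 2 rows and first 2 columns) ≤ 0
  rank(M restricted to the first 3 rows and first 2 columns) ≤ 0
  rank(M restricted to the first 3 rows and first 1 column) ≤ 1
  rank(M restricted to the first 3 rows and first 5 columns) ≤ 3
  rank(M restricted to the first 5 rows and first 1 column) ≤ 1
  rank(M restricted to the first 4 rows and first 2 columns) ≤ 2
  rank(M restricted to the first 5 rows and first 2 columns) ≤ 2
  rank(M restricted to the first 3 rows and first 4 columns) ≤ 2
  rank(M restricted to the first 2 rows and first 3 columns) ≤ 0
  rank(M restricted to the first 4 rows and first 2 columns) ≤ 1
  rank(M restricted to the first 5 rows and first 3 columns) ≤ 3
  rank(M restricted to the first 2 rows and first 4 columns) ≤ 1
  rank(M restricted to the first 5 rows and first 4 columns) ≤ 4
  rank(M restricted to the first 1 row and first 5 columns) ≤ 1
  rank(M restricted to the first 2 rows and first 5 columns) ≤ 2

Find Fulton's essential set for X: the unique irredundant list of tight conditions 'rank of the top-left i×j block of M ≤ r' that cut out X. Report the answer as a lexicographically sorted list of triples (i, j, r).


Recovering R(i,j) via the rank-extension bound from the 20 conditions:

  R[1]: 0 | 0 | 0 | 0 | 1
  R[2]: 0 | 0 | 0 | 1 | 2
  R[3]: 0 | 0 | 1 | 2 | 3
  R[4]: 0 | 1 | 2 | 3 | 4
  R[5]: 1 | 2 | 3 | 4 | 5

hence w(1..5) = (5, 4, 3, 2, 1).

4 SE-corners of the 10-cell Rothe diagram give Ess(w):

[(1, 4, 0), (2, 3, 0), (3, 2, 0), (4, 1, 0)]


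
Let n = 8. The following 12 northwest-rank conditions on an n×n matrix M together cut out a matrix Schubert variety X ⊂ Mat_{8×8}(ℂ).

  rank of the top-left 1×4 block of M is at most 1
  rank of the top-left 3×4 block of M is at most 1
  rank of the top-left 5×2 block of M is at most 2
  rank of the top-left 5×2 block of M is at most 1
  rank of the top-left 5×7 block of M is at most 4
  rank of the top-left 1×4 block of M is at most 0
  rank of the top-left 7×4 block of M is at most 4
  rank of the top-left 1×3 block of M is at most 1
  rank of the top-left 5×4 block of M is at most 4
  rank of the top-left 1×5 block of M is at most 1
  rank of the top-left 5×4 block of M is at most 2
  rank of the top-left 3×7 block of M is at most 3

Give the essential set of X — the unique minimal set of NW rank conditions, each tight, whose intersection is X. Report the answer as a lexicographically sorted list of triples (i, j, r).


Rank table r_w(8×8) implied by the 12 constraints:

  0 0 0 0 1 1 1 1
  1 1 1 1 2 2 2 2
  1 1 1 1 2 3 3 3
  1 1 2 2 3 4 4 4
  1 1 2 2 3 4 4 5
  1 2 3 3 4 5 5 6
  1 2 3 4 5 6 6 7
  1 2 3 4 5 6 7 8

hence w(1..8) = (5, 1, 6, 3, 8, 2, 4, 7).

Fulton essential set (5 of the 11 Rothe cells):

[(1, 4, 0), (3, 4, 1), (5, 2, 1), (5, 4, 2), (5, 7, 4)]


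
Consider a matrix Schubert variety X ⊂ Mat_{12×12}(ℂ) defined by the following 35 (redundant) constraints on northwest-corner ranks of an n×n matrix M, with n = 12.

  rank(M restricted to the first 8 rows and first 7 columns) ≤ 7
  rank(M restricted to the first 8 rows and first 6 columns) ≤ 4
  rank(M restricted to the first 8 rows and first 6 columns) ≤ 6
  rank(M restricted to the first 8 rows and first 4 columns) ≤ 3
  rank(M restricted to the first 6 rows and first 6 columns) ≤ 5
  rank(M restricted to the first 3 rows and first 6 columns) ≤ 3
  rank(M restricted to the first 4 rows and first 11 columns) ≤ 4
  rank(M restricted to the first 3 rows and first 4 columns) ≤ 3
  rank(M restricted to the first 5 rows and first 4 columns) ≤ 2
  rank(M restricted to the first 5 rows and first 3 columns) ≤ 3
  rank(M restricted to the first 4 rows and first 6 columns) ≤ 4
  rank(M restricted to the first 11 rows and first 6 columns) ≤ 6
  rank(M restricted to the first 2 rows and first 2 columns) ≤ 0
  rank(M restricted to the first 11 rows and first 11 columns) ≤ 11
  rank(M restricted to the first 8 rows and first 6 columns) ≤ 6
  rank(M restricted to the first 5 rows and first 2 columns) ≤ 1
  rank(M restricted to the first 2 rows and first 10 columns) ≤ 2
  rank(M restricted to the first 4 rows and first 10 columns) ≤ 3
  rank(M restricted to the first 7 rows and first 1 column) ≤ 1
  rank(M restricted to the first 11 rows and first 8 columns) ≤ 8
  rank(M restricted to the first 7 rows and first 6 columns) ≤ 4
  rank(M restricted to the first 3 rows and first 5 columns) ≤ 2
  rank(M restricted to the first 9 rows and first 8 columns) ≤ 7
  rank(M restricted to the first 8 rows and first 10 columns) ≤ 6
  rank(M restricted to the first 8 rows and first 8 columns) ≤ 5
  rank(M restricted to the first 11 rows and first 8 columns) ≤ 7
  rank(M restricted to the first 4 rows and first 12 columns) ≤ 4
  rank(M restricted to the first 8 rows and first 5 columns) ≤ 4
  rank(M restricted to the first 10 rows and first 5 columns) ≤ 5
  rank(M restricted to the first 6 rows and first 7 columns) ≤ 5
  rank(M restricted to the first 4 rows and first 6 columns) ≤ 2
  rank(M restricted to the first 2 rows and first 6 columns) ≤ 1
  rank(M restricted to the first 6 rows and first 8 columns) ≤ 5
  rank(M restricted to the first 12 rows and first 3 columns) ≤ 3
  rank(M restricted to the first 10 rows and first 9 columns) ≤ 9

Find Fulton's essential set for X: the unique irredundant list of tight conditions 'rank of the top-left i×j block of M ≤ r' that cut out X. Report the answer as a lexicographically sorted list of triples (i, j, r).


Recovering R(i,j) via the rank-extension bound from the 35 conditions:

  i=1: 0  0  1  1  1  1  1  1  1  1  1  1
  i=2: 0  0  1  1  1  1  2  2  2  2  2  2
  i=3: 1  1  2  2  2  2  3  3  3  3  3  3
  i=4: 1  1  2  2  2  2  3  3  3  3  4  4
  i=5: 1  1  2  2  3  3  4  4  4  4  5  5
  i=6: 1  2  3  3  4  4  5  5  5  5  6  6
  i=7: 1  2  3  3  4  4  5  5  6  6  7  7
  i=8: 1  2  3  3  4  4  5  5  6  6  7  8
  i=9: 1  2  3  4  5  5  6  6  7  7  8  9
  i=10: 1  2  3  4  5  6  7  7  8  8  9  10
  i=11: 1  2  3  4  5  6  7  7  8  9  10  11
  i=12: 1  2  3  4  5  6  7  8  9  10  11  12

giving w = (3, 7, 1, 11, 5, 2, 9, 12, 4, 6, 10, 8) via Δ²R.

|D(w)|=24, |Ess(w)|=11:

[(2, 2, 0), (2, 6, 1), (4, 6, 2), (4, 10, 3), (5, 2, 1), (5, 4, 2), (8, 4, 3), (8, 6, 4), (8, 8, 5), (8, 10, 6), (11, 8, 7)]


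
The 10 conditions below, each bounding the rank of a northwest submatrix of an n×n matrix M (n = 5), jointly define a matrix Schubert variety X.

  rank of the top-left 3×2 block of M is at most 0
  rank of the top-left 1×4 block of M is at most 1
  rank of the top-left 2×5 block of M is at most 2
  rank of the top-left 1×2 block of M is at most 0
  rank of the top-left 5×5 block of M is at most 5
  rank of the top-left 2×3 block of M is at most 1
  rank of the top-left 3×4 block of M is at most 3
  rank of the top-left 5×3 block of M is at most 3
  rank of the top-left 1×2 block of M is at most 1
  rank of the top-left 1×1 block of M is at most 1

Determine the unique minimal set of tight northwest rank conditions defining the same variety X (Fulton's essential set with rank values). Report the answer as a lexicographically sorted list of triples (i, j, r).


Rank table r_w(5×5) implied by the 10 constraints:

  R[1]: 0  0  1  1  1
  R[2]: 0  0  1  2  2
  R[3]: 0  0  1  2  3
  R[4]: 1  1  2  3  4
  R[5]: 1  2  3  4  5

so w = (3, 4, 5, 1, 2).

Rothe diagram D(w) (6 cells), 1 SE-corner (essential condition):

[(3, 2, 0)]


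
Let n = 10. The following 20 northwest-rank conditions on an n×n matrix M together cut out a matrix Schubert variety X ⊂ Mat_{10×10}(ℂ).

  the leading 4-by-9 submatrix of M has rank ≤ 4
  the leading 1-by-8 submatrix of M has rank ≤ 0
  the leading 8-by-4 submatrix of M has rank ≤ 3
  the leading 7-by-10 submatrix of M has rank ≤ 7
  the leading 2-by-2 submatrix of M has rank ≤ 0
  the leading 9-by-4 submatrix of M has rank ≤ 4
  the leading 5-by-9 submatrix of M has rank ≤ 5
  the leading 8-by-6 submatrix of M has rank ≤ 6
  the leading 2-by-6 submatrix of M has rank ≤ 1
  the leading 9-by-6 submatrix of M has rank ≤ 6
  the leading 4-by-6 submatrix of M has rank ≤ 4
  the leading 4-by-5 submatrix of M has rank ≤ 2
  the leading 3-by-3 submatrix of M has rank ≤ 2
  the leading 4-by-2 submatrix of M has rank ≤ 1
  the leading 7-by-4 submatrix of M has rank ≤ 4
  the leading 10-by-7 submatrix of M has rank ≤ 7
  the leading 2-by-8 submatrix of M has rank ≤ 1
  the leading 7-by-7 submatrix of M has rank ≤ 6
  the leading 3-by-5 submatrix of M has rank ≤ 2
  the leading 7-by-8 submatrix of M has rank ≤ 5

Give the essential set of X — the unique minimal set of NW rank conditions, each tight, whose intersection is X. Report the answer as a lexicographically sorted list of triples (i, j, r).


Recovering R(i,j) via the rank-extension bound from the 20 conditions:

  R[1]: 0, 0, 0, 0, 0, 0, 0, 0, 1, 1
  R[2]: 0, 0, 1, 1, 1, 1, 1, 1, 2, 2
  R[3]: 1, 1, 2, 2, 2, 2, 2, 2, 3, 3
  R[4]: 1, 1, 2, 2, 2, 3, 3, 3, 4, 4
  R[5]: 1, 2, 3, 3, 3, 4, 4, 4, 5, 5
  R[6]: 1, 2, 3, 3, 4, 5, 5, 5, 6, 6
  R[7]: 1, 2, 3, 3, 4, 5, 5, 5, 6, 7
  R[8]: 1, 2, 3, 3, 4, 5, 6, 6, 7, 8
  R[9]: 1, 2, 3, 4, 5, 6, 7, 7, 8, 9
  R[10]: 1, 2, 3, 4, 5, 6, 7, 8, 9, 10

so w = (9, 3, 1, 6, 2, 5, 10, 7, 4, 8).

|D(w)|=18, |Ess(w)|=6:

[(1, 8, 0), (2, 2, 0), (4, 2, 1), (4, 5, 2), (7, 8, 5), (8, 4, 3)]


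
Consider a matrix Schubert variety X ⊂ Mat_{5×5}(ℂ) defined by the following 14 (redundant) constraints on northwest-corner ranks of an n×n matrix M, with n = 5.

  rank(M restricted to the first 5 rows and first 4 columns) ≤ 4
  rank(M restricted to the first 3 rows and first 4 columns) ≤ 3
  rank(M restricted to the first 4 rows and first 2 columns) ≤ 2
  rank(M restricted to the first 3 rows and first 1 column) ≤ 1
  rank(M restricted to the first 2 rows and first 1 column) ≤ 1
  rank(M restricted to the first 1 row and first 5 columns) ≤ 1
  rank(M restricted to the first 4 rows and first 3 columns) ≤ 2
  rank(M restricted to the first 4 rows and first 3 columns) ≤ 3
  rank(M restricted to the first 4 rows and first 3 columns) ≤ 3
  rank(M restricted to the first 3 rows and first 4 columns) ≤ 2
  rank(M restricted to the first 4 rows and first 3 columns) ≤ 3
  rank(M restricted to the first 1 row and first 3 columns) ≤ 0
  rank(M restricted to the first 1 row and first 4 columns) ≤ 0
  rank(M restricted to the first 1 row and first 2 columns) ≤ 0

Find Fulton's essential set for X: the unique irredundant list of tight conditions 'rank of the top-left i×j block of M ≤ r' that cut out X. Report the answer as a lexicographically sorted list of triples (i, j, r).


Recovering R(i,j) via the rank-extension bound from the 14 conditions:

  0 0 0 0 1
  1 1 1 1 2
  1 2 2 2 3
  1 2 2 3 4
  1 2 3 4 5

hence w(1..5) = (5, 1, 2, 4, 3).

ℓ(w)=5; the 2 essential cells (i,j,r):

[(1, 4, 0), (4, 3, 2)]


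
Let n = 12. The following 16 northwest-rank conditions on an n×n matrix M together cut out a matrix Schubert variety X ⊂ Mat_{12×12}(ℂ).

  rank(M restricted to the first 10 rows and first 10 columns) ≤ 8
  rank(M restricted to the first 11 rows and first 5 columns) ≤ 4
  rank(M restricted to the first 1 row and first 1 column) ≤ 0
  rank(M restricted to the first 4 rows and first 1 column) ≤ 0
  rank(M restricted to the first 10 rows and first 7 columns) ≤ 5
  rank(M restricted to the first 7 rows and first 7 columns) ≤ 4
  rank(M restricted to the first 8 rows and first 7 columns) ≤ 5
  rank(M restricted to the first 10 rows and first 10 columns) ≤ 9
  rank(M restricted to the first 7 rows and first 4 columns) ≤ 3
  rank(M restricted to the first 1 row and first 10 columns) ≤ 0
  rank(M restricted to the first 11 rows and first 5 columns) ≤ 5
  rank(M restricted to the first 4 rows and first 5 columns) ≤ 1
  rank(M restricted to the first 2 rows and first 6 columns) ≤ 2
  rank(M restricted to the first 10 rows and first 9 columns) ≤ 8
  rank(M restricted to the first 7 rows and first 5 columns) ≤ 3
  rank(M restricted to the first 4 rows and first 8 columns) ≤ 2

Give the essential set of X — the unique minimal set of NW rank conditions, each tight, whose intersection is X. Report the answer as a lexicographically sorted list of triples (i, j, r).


Recovering R(i,j) via the rank-extension bound from the 16 conditions:

  i=1: 0, 0, 0, 0, 0, 0, 0, 0, 0, 0, 1, 1
  i=2: 0, 1, 1, 1, 1, 1, 1, 1, 1, 1, 2, 2
  i=3: 0, 1, 1, 1, 1, 2, 2, 2, 2, 2, 3, 3
  i=4: 0, 1, 1, 1, 1, 2, 2, 2, 3, 3, 4, 4
  i=5: 1, 2, 2, 2, 2, 3, 3, 3, 4, 4, 5, 5
  i=6: 1, 2, 3, 3, 3, 4, 4, 4, 5, 5, 6, 6
  i=7: 1, 2, 3, 3, 3, 4, 4, 5, 6, 6, 7, 7
  i=8: 1, 2, 3, 4, 4, 5, 5, 6, 7, 7, 8, 8
  i=9: 1, 2, 3, 4, 4, 5, 5, 6, 7, 8, 9, 9
  i=10: 1, 2, 3, 4, 4, 5, 5, 6, 7, 8, 9, 10
  i=11: 1, 2, 3, 4, 4, 5, 6, 7, 8, 9, 10, 11
  i=12: 1, 2, 3, 4, 5, 6, 7, 8, 9, 10, 11, 12

so w = (11, 2, 6, 9, 1, 3, 8, 4, 10, 12, 7, 5).

|D(w)|=29, |Ess(w)|=8:

[(1, 10, 0), (4, 1, 0), (4, 5, 1), (4, 8, 2), (7, 5, 3), (7, 7, 4), (10, 7, 5), (11, 5, 4)]


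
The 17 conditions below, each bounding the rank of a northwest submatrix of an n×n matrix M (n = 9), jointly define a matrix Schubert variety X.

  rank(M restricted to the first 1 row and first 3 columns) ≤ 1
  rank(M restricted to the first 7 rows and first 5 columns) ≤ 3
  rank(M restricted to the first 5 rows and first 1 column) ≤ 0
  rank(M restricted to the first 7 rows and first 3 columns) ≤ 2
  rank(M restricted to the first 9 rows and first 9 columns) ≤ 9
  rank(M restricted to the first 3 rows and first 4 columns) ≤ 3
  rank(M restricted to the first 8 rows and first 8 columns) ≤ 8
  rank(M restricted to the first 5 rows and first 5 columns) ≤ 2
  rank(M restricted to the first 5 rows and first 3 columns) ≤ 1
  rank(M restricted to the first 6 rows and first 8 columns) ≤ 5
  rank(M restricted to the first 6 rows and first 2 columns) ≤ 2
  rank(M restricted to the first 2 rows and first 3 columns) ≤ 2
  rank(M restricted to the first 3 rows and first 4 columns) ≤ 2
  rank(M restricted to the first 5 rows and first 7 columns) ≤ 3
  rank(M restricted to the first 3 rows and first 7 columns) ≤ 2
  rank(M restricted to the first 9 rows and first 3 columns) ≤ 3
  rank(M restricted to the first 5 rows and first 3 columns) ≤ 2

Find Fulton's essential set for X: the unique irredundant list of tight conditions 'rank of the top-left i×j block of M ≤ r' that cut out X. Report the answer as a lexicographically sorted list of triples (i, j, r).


The tightest implied rank at each (i,j), from the 17 conditions:

  R[1]: 0 | 1 | 1 | 1 | 1 | 1 | 1 | 1 | 1
  R[2]: 0 | 1 | 1 | 2 | 2 | 2 | 2 | 2 | 2
  R[3]: 0 | 1 | 1 | 2 | 2 | 2 | 2 | 3 | 3
  R[4]: 0 | 1 | 1 | 2 | 2 | 3 | 3 | 4 | 4
  R[5]: 0 | 1 | 1 | 2 | 2 | 3 | 3 | 4 | 5
  R[6]: 1 | 2 | 2 | 3 | 3 | 4 | 4 | 5 | 6
  R[7]: 1 | 2 | 2 | 3 | 3 | 4 | 5 | 6 | 7
  R[8]: 1 | 2 | 3 | 4 | 4 | 5 | 6 | 7 | 8
  R[9]: 1 | 2 | 3 | 4 | 5 | 6 | 7 | 8 | 9

giving w = (2, 4, 8, 6, 9, 1, 7, 3, 5) via Δ²R.

Fulton essential set (7 of the 17 Rothe cells):

[(3, 7, 2), (5, 1, 0), (5, 3, 1), (5, 5, 2), (5, 7, 3), (7, 3, 2), (7, 5, 3)]


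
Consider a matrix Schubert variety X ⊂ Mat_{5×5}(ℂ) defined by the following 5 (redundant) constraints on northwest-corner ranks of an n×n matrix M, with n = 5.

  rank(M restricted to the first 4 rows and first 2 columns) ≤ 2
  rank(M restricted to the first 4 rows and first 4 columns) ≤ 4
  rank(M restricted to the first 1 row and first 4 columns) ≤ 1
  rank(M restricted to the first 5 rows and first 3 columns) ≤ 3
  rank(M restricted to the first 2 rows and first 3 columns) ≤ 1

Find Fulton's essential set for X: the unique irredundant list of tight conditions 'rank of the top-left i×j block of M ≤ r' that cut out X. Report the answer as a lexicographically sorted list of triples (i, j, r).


Recovering R(i,j) via the rank-extension bound from the 5 conditions:

  R[1]: 1  1  1  1  1
  R[2]: 1  1  1  2  2
  R[3]: 1  2  2  3  3
  R[4]: 1  2  3  4  4
  R[5]: 1  2  3  4  5

second differences of R give the permutation w = (1, 4, 2, 3, 5).

ℓ(w)=2; the 1 essential cell (i,j,r):

[(2, 3, 1)]


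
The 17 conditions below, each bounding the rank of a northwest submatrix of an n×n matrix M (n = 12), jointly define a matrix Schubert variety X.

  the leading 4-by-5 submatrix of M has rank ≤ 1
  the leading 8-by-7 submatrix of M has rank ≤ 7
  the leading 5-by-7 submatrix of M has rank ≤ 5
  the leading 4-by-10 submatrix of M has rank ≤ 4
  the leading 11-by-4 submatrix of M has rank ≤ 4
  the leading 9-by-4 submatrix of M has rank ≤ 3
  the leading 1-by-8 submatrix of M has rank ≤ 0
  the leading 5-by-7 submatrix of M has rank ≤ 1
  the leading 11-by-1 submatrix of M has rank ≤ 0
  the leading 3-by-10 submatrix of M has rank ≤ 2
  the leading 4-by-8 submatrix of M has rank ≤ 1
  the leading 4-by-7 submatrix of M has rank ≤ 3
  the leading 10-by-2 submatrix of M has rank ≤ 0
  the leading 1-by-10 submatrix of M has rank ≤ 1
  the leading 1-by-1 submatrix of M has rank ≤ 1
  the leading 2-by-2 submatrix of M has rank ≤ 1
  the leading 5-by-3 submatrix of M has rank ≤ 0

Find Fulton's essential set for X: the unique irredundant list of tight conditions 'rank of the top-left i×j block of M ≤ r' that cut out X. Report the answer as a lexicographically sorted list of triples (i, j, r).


Rank table r_w(12×12) implied by the 17 constraints:

  0 0 0 0 0 0 0 0 1 1 1 1
  0 0 0 1 1 1 1 1 2 2 2 2
  0 0 0 1 1 1 1 1 2 2 3 3
  0 0 0 1 1 1 1 1 2 3 4 4
  0 0 0 1 1 1 1 2 3 4 5 5
  0 0 1 2 2 2 2 3 4 5 6 6
  0 0 1 2 3 3 3 4 5 6 7 7
  0 0 1 2 3 4 4 5 6 7 8 8
  0 0 1 2 3 4 5 6 7 8 9 9
  0 0 1 2 3 4 5 6 7 8 9 10
  0 1 2 3 4 5 6 7 8 9 10 11
  1 2 3 4 5 6 7 8 9 10 11 12

second differences of R give the permutation w = (9, 4, 11, 10, 8, 3, 5, 6, 7, 12, 2, 1).

7 SE-corners of the 43-cell Rothe diagram give Ess(w):

[(1, 8, 0), (3, 10, 2), (4, 8, 1), (5, 3, 0), (5, 7, 1), (10, 2, 0), (11, 1, 0)]


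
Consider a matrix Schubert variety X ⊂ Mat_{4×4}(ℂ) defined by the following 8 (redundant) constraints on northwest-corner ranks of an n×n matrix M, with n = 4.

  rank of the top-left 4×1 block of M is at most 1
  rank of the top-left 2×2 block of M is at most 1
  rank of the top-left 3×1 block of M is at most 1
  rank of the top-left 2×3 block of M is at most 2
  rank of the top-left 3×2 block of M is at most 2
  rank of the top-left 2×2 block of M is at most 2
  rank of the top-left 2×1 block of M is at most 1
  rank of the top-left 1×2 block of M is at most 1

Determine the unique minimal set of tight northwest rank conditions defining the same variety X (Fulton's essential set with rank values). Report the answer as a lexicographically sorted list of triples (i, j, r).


Rank table r_w(4×4) implied by the 8 constraints:

  row 1: 1, 1, 1, 1
  row 2: 1, 1, 2, 2
  row 3: 1, 2, 3, 3
  row 4: 1, 2, 3, 4

reading off 1-entries of Δ²R: w = (1, 3, 2, 4).

D(w) has 1 cell with 1 SE-corner; essential set:

[(2, 2, 1)]


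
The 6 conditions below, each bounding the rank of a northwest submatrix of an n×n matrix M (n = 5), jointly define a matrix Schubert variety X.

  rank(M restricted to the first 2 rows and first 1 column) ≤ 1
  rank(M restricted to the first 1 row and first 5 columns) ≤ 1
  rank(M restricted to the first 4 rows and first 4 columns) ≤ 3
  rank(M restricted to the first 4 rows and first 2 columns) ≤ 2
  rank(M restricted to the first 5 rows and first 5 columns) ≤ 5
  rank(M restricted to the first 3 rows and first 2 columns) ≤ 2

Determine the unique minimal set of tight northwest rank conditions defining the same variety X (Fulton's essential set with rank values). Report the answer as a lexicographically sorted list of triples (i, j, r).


Rank table r_w(5×5) implied by the 6 constraints:

  R[1]: 1, 1, 1, 1, 1
  R[2]: 1, 2, 2, 2, 2
  R[3]: 1, 2, 3, 3, 3
  R[4]: 1, 2, 3, 3, 4
  R[5]: 1, 2, 3, 4, 5

the unique w with this rank table is (1, 2, 3, 5, 4).

D(w) has 1 cell with 1 SE-corner; essential set:

[(4, 4, 3)]


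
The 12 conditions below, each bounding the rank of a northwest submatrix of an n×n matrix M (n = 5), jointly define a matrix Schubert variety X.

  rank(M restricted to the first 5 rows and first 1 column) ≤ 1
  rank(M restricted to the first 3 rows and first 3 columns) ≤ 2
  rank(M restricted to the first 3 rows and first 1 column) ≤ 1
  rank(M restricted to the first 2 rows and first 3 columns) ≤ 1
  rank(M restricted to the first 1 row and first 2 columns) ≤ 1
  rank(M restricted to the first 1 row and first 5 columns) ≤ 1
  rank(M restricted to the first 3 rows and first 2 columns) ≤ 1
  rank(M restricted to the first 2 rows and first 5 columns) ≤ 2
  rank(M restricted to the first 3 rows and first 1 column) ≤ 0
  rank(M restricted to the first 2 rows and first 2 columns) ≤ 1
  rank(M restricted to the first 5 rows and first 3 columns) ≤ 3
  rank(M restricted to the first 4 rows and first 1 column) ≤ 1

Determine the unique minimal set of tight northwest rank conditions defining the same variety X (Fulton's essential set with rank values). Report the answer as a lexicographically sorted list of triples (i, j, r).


Propagating the 12 rank bounds to every northwest block:

  R[1]: 0, 1, 1, 1, 1
  R[2]: 0, 1, 1, 2, 2
  R[3]: 0, 1, 2, 3, 3
  R[4]: 1, 2, 3, 4, 4
  R[5]: 1, 2, 3, 4, 5

the unique w with this rank table is (2, 4, 3, 1, 5).

|D(w)|=4, |Ess(w)|=2:

[(2, 3, 1), (3, 1, 0)]


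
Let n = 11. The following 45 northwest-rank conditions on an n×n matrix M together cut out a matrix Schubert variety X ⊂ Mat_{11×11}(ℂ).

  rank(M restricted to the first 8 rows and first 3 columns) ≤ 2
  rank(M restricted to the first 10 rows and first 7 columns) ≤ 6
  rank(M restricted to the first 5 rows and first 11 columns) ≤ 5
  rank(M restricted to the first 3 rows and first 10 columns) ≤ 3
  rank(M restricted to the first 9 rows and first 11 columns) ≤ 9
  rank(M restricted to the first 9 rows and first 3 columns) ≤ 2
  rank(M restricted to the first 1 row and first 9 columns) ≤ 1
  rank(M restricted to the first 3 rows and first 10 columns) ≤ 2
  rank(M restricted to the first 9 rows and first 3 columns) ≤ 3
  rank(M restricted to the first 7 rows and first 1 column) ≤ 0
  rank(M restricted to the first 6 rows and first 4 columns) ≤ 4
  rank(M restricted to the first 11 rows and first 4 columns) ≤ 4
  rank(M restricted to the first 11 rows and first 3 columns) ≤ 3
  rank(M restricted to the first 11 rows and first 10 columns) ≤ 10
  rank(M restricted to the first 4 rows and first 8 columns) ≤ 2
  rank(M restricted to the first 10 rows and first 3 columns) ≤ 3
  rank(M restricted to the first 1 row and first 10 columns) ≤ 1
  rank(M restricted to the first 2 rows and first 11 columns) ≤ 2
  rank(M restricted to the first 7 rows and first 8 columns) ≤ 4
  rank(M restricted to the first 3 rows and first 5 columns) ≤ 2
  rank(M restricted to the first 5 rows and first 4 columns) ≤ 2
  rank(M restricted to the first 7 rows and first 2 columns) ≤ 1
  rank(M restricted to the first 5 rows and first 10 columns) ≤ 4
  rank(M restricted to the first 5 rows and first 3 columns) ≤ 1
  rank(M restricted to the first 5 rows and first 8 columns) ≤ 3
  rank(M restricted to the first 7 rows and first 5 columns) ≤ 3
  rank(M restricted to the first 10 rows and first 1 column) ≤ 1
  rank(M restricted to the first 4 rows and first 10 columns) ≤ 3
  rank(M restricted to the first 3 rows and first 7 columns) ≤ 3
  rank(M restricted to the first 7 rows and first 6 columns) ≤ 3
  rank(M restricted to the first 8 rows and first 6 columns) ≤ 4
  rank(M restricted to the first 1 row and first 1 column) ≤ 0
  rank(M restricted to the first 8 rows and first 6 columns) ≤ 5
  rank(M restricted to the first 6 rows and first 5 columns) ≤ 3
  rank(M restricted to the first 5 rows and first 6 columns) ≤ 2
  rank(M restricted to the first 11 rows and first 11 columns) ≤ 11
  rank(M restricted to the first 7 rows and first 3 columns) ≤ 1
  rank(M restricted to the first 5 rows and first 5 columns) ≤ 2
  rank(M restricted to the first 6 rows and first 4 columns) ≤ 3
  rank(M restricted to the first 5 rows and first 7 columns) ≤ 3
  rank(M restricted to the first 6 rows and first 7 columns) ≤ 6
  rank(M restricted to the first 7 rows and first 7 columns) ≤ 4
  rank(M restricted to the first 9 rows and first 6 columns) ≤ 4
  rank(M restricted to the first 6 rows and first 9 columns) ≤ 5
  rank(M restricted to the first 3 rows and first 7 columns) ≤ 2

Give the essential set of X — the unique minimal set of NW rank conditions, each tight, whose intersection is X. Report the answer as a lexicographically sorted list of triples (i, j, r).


Propagating the 45 rank bounds to every northwest block:

  row 1: 0  1  1  1  1  1  1  1  1  1  1
  row 2: 0  1  1  2  2  2  2  2  2  2  2
  row 3: 0  1  1  2  2  2  2  2  2  2  3
  row 4: 0  1  1  2  2  2  2  2  3  3  4
  row 5: 0  1  1  2  2  2  3  3  4  4  5
  row 6: 0  1  1  2  3  3  4  4  5  5  6
  row 7: 0  1  1  2  3  3  4  4  5  6  7
  row 8: 1  2  2  3  4  4  5  5  6  7  8
  row 9: 1  2  2  3  4  4  5  6  7  8  9
  row 10: 1  2  3  4  5  5  6  7  8  9  10
  row 11: 1  2  3  4  5  6  7  8  9  10  11

second differences of R give the permutation w = (2, 4, 11, 9, 7, 5, 10, 1, 8, 3, 6).

ℓ(w)=29; the 9 essential cells (i,j,r):

[(3, 10, 2), (4, 8, 2), (5, 6, 2), (7, 1, 0), (7, 3, 1), (7, 6, 3), (7, 8, 4), (9, 3, 2), (9, 6, 4)]


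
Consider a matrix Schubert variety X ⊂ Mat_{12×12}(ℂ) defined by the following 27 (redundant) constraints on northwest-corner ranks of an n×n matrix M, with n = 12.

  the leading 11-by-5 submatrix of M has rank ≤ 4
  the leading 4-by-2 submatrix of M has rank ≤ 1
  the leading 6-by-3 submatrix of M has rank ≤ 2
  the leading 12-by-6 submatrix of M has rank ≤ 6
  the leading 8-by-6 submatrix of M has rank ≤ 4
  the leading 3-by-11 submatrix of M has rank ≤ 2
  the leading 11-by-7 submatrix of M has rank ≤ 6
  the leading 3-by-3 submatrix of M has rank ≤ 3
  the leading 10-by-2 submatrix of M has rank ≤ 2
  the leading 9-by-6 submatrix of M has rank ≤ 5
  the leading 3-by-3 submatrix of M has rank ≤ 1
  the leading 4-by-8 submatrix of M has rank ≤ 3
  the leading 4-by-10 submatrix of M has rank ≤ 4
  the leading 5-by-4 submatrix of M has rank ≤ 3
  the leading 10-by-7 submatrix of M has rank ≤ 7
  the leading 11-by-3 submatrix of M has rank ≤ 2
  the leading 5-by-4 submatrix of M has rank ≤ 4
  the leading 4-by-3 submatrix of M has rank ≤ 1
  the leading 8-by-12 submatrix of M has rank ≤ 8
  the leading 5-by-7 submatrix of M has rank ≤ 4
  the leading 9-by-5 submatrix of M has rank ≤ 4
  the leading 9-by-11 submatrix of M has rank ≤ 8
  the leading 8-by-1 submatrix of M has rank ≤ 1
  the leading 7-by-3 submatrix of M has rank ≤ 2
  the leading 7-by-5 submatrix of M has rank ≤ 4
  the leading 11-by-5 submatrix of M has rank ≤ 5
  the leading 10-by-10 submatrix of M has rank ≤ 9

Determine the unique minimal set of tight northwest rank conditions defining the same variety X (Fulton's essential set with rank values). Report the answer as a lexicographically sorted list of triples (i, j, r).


Recovering R(i,j) via the rank-extension bound from the 27 conditions:

  1 1 1 1 1 1 1 1 1 1 1 1
  1 1 1 2 2 2 2 2 2 2 2 2
  1 1 1 2 2 2 2 2 2 2 2 3
  1 1 1 2 3 3 3 3 3 3 3 4
  1 2 2 3 4 4 4 4 4 4 4 5
  1 2 2 3 4 4 5 5 5 5 5 6
  1 2 2 3 4 4 5 6 6 6 6 7
  1 2 2 3 4 4 5 6 7 7 7 8
  1 2 2 3 4 5 6 7 8 8 8 9
  1 2 2 3 4 5 6 7 8 9 9 10
  1 2 2 3 4 5 6 7 8 9 10 11
  1 2 3 4 5 6 7 8 9 10 11 12

so w = (1, 4, 12, 5, 2, 7, 8, 9, 6, 10, 11, 3).

D(w) has 22 cells with 4 SE-corners; essential set:

[(3, 11, 2), (4, 3, 1), (8, 6, 4), (11, 3, 2)]


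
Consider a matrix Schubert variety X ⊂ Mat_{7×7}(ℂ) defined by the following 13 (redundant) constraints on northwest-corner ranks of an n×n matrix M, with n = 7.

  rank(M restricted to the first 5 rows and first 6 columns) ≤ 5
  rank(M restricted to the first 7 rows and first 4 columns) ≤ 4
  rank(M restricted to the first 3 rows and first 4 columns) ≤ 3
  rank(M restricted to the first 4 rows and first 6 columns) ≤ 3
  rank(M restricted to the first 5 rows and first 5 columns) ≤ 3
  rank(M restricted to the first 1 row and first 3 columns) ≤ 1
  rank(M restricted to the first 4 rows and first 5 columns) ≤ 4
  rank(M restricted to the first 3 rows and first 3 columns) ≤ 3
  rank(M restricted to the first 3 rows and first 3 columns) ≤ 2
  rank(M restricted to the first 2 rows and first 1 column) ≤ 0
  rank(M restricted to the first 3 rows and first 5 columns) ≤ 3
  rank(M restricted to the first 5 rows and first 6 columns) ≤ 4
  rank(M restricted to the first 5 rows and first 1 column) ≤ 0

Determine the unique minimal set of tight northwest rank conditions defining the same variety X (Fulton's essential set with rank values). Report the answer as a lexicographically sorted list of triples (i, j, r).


Rank table r_w(7×7) implied by the 13 constraints:

  i=1: 0  1  1  1  1  1  1
  i=2: 0  1  2  2  2  2  2
  i=3: 0  1  2  3  3  3  3
  i=4: 0  1  2  3  3  3  4
  i=5: 0  1  2  3  3  4  5
  i=6: 1  2  3  4  4  5  6
  i=7: 1  2  3  4  5  6  7

second differences of R give the permutation w = (2, 3, 4, 7, 6, 1, 5).

|D(w)|=8, |Ess(w)|=3:

[(4, 6, 3), (5, 1, 0), (5, 5, 3)]


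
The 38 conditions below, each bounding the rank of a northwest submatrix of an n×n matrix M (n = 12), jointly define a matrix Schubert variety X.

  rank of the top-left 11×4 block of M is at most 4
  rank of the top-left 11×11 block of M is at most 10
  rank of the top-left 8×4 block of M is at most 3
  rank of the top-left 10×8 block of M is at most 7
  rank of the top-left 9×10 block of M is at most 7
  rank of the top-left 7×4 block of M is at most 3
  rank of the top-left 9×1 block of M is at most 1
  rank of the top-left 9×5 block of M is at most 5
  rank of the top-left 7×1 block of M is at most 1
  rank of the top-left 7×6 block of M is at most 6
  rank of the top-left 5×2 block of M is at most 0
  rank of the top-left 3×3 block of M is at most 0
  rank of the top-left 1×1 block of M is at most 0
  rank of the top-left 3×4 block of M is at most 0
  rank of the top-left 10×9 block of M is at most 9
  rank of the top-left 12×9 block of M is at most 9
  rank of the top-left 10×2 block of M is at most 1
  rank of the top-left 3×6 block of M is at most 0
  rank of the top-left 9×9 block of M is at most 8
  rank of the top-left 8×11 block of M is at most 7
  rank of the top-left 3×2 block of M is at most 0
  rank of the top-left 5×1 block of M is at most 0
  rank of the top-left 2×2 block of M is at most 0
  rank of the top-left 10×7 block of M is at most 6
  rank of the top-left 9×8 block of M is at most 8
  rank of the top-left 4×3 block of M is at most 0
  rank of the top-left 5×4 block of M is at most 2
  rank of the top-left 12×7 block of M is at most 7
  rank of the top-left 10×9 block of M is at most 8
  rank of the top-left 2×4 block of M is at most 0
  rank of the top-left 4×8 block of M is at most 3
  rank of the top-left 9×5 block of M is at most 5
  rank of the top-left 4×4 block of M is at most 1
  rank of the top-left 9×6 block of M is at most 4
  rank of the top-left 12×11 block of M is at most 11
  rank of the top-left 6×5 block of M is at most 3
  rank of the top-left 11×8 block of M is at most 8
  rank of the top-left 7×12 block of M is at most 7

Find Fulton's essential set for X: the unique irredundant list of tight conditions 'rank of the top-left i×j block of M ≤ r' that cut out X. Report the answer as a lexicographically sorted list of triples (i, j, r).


Rank table r_w(12×12) implied by the 38 constraints:

  0  0  0  0  0  0  1  1  1  1  1  1
  0  0  0  0  0  0  1  2  2  2  2  2
  0  0  0  0  0  0  1  2  3  3  3  3
  0  0  0  1  1  1  2  3  4  4  4  4
  0  0  1  2  2  2  3  4  5  5  5  5
  1  1  2  3  3  3  4  5  6  6  6  6
  1  1  2  3  4  4  5  6  7  7  7  7
  1  1  2  3  4  4  5  6  7  7  7  8
  1  1  2  3  4  4  5  6  7  7  8  9
  1  1  2  3  4  5  6  7  8  8  9  10
  1  2  3  4  5  6  7  8  9  9  10  11
  1  2  3  4  5  6  7  8  9  10  11  12

so w = (7, 8, 9, 4, 3, 1, 5, 12, 11, 6, 2, 10).

|D(w)|=32, |Ess(w)|=7:

[(3, 6, 0), (4, 3, 0), (5, 2, 0), (8, 11, 7), (9, 6, 4), (9, 10, 7), (10, 2, 1)]
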